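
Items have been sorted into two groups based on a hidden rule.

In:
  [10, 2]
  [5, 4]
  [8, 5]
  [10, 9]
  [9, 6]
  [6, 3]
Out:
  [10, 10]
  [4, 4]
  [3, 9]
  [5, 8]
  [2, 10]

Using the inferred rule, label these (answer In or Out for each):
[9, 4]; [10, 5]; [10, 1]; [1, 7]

Rule: first > second. This holds for each 'In' example and fails for each 'Out' one.
[9, 4] — 9 > 4, hence In. [10, 5] — 10 > 5, hence In. [10, 1] — 10 > 1, hence In. [1, 7] — 1 < 7, hence Out.

In, In, In, Out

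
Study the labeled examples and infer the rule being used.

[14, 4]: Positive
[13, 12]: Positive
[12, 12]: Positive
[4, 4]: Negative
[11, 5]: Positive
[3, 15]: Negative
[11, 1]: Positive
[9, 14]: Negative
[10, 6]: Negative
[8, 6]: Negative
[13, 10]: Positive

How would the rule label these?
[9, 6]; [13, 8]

The classifier is using: first ≥ 11.
[9, 6]: Negative (first 9). [13, 8]: Positive (first 13).

Negative, Positive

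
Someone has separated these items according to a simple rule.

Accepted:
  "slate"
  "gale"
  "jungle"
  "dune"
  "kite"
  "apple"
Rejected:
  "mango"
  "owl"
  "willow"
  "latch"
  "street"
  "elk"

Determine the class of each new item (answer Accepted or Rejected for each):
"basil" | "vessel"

Every 'Accepted' example satisfies: ends with 'e'. None of the 'Rejected' examples do.
"basil" → ends with 'l' → Rejected. "vessel" → ends with 'l' → Rejected.

Rejected, Rejected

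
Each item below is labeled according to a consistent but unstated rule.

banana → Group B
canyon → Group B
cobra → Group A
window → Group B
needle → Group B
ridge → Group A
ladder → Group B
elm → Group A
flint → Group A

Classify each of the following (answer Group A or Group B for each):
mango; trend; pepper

All 'Group A' examples share one property — odd length — and every 'Group B' example lacks it.

Group A, Group A, Group B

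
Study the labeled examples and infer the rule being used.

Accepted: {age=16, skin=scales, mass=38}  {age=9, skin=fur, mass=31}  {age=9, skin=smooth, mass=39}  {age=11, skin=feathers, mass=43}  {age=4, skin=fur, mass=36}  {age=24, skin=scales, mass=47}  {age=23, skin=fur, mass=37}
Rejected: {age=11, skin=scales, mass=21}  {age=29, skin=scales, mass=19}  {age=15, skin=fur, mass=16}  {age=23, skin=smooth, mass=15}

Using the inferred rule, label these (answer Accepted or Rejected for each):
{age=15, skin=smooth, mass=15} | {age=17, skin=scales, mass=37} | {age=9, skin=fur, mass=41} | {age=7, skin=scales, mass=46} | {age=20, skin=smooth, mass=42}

Rule: mass ≥ 31. This holds for each 'Accepted' example and fails for each 'Rejected' one.
Rejected: {age=15, skin=smooth, mass=15}, since mass = 15. Accepted: {age=17, skin=scales, mass=37}, since mass = 37. Accepted: {age=9, skin=fur, mass=41}, since mass = 41. Accepted: {age=7, skin=scales, mass=46}, since mass = 46. Accepted: {age=20, skin=smooth, mass=42}, since mass = 42.

Rejected, Accepted, Accepted, Accepted, Accepted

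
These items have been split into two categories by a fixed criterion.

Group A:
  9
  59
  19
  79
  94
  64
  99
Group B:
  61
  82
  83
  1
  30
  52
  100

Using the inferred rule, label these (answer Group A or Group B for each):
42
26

'Group A' ⟺ ≡ 4 (mod 5).

Group B, Group B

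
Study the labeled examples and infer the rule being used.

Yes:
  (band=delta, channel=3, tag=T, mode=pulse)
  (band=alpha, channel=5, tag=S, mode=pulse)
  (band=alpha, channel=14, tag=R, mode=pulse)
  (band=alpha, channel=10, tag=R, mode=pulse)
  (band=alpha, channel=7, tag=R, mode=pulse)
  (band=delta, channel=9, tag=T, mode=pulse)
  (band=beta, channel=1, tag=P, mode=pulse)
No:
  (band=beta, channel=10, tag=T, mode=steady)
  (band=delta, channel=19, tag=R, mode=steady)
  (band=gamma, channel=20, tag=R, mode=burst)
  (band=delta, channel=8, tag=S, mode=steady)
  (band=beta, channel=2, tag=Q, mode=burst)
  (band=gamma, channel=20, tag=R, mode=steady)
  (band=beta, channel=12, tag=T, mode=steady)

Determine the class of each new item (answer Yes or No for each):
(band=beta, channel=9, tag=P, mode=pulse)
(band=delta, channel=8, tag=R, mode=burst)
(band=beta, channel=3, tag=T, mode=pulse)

Yes, No, Yes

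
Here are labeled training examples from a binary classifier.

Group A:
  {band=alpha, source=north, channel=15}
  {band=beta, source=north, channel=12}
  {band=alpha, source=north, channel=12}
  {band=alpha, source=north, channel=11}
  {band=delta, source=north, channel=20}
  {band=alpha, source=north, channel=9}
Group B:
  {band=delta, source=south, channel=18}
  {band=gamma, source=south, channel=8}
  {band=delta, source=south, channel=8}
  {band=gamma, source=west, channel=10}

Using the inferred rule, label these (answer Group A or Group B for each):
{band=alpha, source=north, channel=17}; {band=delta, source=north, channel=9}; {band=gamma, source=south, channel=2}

Group A, Group A, Group B

Comparing the two groups points to one rule — source is north.
Group A: {band=alpha, source=north, channel=17}, since source is north. Group A: {band=delta, source=north, channel=9}, since source is north. Group B: {band=gamma, source=south, channel=2}, since source is south.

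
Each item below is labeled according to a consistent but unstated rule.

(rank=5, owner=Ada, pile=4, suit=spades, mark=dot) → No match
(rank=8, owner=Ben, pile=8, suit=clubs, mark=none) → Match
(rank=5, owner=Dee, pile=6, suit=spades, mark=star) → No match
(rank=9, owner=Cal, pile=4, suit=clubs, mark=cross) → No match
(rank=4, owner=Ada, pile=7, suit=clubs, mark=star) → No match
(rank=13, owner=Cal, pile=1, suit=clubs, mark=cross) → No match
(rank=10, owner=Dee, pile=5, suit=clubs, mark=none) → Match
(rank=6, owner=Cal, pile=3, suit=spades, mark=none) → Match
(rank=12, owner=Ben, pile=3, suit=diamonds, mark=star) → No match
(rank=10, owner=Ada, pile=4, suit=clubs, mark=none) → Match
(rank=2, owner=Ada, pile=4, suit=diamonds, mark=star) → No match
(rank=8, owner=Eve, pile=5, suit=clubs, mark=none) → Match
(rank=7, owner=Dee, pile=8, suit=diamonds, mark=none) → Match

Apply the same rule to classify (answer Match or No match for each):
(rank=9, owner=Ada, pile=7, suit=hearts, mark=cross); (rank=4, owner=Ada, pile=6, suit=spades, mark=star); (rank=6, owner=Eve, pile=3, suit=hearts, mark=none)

No match, No match, Match

The rule appears to be: mark is none.
(rank=9, owner=Ada, pile=7, suit=hearts, mark=cross) → mark is cross → No match. (rank=4, owner=Ada, pile=6, suit=spades, mark=star) → mark is star → No match. (rank=6, owner=Eve, pile=3, suit=hearts, mark=none) → mark is none → Match.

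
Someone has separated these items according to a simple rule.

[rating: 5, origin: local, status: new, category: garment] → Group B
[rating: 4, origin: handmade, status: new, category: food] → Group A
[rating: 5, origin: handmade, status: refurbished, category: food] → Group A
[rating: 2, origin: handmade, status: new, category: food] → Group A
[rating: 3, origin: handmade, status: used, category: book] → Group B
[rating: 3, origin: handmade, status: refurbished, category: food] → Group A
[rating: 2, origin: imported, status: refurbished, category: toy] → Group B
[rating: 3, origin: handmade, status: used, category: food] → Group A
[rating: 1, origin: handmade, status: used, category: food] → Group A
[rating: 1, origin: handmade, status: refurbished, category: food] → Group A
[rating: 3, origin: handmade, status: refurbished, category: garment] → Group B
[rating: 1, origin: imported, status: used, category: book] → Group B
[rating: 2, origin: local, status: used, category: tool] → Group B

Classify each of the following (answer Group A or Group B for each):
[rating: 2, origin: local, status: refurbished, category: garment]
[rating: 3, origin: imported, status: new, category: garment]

Group B, Group B

Checking candidate rules against both groups, what survives is: category is food.
[rating: 2, origin: local, status: refurbished, category: garment]: category is garment — does not fit, so Group B.
[rating: 3, origin: imported, status: new, category: garment]: category is garment — does not fit, so Group B.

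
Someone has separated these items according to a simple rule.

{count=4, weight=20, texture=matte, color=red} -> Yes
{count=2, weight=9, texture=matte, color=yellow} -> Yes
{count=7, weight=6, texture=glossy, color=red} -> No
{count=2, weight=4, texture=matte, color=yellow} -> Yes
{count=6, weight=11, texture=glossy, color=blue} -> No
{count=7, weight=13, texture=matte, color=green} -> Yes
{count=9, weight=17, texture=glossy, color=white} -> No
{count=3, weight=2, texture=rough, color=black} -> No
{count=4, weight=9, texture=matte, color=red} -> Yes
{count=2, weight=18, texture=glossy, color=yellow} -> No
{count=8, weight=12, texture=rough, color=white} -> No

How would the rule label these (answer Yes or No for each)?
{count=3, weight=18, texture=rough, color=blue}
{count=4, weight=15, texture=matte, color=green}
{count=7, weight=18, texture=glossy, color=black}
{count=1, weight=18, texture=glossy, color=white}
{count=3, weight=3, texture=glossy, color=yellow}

No, Yes, No, No, No

The distinguishing property — texture is matte — holds for all the 'Yes' cases and none of the 'No' cases.
{count=3, weight=18, texture=rough, color=blue} → texture is rough → No.
{count=4, weight=15, texture=matte, color=green} → texture is matte → Yes.
{count=7, weight=18, texture=glossy, color=black} → texture is glossy → No.
{count=1, weight=18, texture=glossy, color=white} → texture is glossy → No.
{count=3, weight=3, texture=glossy, color=yellow} → texture is glossy → No.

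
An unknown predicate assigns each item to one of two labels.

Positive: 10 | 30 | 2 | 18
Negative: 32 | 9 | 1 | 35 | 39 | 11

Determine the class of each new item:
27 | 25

Checking candidate rules against both groups, what survives is: ≡ 2 (mod 4).
27: 27 mod 4 = 3, does not satisfy this → Negative.
25: 25 mod 4 = 1, does not satisfy this → Negative.

Negative, Negative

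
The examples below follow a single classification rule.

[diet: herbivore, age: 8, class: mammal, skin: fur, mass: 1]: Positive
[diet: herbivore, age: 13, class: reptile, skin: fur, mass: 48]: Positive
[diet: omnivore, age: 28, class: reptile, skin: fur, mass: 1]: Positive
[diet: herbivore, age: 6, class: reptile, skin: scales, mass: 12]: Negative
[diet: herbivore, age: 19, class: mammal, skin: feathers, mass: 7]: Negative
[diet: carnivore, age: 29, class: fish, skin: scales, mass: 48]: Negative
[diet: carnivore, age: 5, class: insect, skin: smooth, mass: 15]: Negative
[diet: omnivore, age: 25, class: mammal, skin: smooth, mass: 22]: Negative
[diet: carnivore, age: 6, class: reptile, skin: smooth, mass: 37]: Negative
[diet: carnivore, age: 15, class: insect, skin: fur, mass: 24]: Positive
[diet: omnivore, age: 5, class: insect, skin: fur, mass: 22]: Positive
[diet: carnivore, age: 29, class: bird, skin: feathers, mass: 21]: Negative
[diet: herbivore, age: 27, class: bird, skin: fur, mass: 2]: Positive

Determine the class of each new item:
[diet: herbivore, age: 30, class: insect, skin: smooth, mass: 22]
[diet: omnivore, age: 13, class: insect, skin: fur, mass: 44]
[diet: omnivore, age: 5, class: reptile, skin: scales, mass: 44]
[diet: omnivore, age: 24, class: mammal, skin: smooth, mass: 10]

Checking candidate rules against both groups, what survives is: skin is fur.
Negative: [diet: herbivore, age: 30, class: insect, skin: smooth, mass: 22], since skin is smooth.
Positive: [diet: omnivore, age: 13, class: insect, skin: fur, mass: 44], since skin is fur.
Negative: [diet: omnivore, age: 5, class: reptile, skin: scales, mass: 44], since skin is scales.
Negative: [diet: omnivore, age: 24, class: mammal, skin: smooth, mass: 10], since skin is smooth.

Negative, Positive, Negative, Negative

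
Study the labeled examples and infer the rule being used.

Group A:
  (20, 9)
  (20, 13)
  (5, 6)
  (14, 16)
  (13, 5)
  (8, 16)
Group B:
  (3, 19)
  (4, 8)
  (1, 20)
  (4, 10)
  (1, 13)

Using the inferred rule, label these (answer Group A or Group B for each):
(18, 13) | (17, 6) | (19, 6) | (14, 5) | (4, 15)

Group A, Group A, Group A, Group A, Group B

The distinguishing property — first ≥ 5 — holds for all the 'Group A' cases and none of the 'Group B' cases.
(18, 13): first 18, passes → Group A.
(17, 6): first 17, passes → Group A.
(19, 6): first 19, passes → Group A.
(14, 5): first 14, passes → Group A.
(4, 15): first 4, does not satisfy this → Group B.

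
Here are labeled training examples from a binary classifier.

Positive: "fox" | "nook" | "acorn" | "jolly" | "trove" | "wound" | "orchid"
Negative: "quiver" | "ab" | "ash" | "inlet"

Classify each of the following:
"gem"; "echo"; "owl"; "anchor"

Negative, Positive, Positive, Positive

The rule appears to be: contains 'o'.
"gem" → no 'o' → Negative. "echo" → has 'o' → Positive. "owl" → has 'o' → Positive. "anchor" → has 'o' → Positive.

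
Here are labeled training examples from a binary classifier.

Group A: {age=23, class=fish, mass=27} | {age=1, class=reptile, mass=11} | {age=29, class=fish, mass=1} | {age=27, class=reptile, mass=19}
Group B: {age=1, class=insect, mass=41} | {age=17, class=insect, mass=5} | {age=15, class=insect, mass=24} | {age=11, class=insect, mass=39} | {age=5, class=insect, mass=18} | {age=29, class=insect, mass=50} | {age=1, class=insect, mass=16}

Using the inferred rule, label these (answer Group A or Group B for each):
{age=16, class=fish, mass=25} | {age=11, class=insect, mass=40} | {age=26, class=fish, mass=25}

Group A, Group B, Group A

'Group A' ⟺ class is not insect.
{age=16, class=fish, mass=25}: Group A (class is fish). {age=11, class=insect, mass=40}: Group B (class is insect). {age=26, class=fish, mass=25}: Group A (class is fish).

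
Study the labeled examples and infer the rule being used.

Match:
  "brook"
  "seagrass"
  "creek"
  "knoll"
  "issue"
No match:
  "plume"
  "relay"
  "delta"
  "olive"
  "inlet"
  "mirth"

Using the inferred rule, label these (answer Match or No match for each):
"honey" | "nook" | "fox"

The pattern is that an item is 'Match' exactly when: has a double letter.

No match, Match, No match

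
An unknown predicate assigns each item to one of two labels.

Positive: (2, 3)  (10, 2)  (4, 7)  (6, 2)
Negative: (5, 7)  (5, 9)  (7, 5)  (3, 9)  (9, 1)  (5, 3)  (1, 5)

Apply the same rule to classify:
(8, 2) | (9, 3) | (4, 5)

Positive, Negative, Positive

The distinguishing property — first is even — holds for all the 'Positive' cases and none of the 'Negative' cases.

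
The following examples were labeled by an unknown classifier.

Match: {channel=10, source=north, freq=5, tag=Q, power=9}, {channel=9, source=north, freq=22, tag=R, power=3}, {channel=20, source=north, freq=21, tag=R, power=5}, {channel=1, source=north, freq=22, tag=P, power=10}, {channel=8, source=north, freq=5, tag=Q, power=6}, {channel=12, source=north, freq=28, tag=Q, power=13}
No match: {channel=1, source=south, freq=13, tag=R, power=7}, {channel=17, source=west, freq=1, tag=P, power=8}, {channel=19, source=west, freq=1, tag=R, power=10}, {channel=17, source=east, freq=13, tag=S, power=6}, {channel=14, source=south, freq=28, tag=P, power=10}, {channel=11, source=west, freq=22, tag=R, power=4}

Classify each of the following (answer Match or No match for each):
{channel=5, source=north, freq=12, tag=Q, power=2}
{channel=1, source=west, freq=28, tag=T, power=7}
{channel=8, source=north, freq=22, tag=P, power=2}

Every 'Match' example satisfies: source is north. None of the 'No match' examples do.

Match, No match, Match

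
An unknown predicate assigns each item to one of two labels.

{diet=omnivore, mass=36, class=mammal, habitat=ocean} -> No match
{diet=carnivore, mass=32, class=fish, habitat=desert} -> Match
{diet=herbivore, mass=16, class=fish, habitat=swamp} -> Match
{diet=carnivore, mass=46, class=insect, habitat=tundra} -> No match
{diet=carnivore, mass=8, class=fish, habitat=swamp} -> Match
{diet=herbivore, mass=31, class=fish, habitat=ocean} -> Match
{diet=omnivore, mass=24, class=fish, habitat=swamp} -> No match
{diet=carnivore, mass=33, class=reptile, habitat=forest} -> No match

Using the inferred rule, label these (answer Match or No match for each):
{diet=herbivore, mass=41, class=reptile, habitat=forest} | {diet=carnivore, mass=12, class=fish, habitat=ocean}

The pattern is that an item is 'Match' exactly when: class is fish AND mass ≠ 24.
{diet=herbivore, mass=41, class=reptile, habitat=forest}: No match (class is reptile, mass = 41). {diet=carnivore, mass=12, class=fish, habitat=ocean}: Match (class is fish, mass = 12).

No match, Match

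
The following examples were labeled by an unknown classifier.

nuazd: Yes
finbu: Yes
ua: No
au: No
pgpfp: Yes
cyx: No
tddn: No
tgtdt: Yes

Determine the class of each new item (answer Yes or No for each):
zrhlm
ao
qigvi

Yes, No, Yes

Looking at the examples, the only property every 'Yes' case has and every 'No' case lacks is: length 5.
Yes: zrhlm, since length 5. No: ao, since length 2. Yes: qigvi, since length 5.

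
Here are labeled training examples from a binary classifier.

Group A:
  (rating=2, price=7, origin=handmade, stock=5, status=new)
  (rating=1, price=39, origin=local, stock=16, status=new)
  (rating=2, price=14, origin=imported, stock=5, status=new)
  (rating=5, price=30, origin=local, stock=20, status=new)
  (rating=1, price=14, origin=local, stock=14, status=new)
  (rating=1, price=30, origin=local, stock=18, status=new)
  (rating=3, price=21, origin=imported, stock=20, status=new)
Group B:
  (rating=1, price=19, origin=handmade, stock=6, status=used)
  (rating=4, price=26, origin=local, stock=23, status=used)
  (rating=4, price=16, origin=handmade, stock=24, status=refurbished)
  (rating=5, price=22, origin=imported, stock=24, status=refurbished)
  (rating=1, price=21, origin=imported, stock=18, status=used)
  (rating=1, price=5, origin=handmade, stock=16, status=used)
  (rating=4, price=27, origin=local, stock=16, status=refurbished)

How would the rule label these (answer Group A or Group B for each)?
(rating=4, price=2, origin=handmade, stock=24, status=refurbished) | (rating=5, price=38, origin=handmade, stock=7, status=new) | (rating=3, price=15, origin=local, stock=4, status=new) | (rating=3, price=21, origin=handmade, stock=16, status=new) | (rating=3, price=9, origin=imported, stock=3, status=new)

Comparing the two groups points to one rule — status is new.
(rating=4, price=2, origin=handmade, stock=24, status=refurbished): status is refurbished — does not pass, so Group B.
(rating=5, price=38, origin=handmade, stock=7, status=new): status is new — fits, so Group A.
(rating=3, price=15, origin=local, stock=4, status=new): status is new — fits, so Group A.
(rating=3, price=21, origin=handmade, stock=16, status=new): status is new — fits, so Group A.
(rating=3, price=9, origin=imported, stock=3, status=new): status is new — fits, so Group A.

Group B, Group A, Group A, Group A, Group A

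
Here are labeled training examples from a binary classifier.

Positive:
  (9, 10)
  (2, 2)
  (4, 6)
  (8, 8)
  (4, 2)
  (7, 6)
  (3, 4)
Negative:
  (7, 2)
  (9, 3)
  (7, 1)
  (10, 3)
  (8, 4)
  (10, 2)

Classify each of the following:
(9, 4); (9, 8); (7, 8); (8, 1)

Negative, Positive, Positive, Negative

All 'Positive' examples share one property — |first − second| ≤ 2 — and every 'Negative' example lacks it.
(9, 4): |9−4| = 5, doesn't match → Negative. (9, 8): |9−8| = 1, qualifies → Positive. (7, 8): |7−8| = 1, qualifies → Positive. (8, 1): |8−1| = 7, doesn't match → Negative.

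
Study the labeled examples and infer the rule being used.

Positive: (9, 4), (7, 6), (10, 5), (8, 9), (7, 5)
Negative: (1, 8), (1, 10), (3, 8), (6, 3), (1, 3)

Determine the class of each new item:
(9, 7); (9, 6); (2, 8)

The distinguishing property — sum ≥ 12 — holds for all the 'Positive' cases and none of the 'Negative' cases.
Positive: (9, 7), since 9+7 = 16. Positive: (9, 6), since 9+6 = 15. Negative: (2, 8), since 2+8 = 10.

Positive, Positive, Negative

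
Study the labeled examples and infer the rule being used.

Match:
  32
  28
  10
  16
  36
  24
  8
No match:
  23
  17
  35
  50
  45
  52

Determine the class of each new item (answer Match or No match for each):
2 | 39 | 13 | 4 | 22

Match, No match, No match, Match, Match

One predicate separates the groups cleanly: even AND at most 36.
2: 2 is even, 2 ≤ 36, satisfies this → Match. 39: 39 is odd, 39 > 36, doesn't match → No match. 13: 13 is odd, 13 ≤ 36, doesn't match → No match. 4: 4 is even, 4 ≤ 36, satisfies this → Match. 22: 22 is even, 22 ≤ 36, satisfies this → Match.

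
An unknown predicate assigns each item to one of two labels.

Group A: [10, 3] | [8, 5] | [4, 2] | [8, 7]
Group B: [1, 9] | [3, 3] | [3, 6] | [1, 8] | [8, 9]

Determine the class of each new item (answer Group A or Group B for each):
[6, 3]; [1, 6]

One predicate separates the groups cleanly: first > second.
Group A: [6, 3], since 6 > 3.
Group B: [1, 6], since 1 < 6.

Group A, Group B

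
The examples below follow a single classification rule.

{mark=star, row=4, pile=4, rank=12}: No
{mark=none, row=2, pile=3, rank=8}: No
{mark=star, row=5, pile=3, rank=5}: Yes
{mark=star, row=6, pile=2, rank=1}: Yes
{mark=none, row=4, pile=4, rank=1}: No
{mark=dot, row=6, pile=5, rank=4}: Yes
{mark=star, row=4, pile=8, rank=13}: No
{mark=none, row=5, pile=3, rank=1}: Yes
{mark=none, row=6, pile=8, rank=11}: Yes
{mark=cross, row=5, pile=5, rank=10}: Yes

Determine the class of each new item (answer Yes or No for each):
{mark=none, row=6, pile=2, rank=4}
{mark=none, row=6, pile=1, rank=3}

Yes, Yes

The distinguishing property — row ≥ 5 — holds for all the 'Yes' cases and none of the 'No' cases.
{mark=none, row=6, pile=2, rank=4} → row = 6 → Yes. {mark=none, row=6, pile=1, rank=3} → row = 6 → Yes.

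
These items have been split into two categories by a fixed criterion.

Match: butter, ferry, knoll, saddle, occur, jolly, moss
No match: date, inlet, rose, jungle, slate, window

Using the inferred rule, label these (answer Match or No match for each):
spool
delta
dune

Checking candidate rules against both groups, what survives is: has a double letter.
spool: Match ('oo' doubled). delta: No match (no doubled letter). dune: No match (no doubled letter).

Match, No match, No match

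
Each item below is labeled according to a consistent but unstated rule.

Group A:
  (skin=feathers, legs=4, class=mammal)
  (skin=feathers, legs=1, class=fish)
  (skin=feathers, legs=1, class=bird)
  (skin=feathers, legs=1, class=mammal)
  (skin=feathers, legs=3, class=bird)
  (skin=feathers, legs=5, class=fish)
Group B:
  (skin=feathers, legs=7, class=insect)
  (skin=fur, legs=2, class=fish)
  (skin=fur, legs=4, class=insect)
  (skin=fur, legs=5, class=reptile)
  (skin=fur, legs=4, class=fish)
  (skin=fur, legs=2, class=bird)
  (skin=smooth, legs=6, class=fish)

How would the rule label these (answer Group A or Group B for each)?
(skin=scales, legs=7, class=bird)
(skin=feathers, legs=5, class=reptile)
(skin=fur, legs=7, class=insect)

Group B, Group A, Group B

A rule that fits every label: skin is feathers AND legs ≤ 5 — true of each 'Group A' example, false of each 'Group B' one.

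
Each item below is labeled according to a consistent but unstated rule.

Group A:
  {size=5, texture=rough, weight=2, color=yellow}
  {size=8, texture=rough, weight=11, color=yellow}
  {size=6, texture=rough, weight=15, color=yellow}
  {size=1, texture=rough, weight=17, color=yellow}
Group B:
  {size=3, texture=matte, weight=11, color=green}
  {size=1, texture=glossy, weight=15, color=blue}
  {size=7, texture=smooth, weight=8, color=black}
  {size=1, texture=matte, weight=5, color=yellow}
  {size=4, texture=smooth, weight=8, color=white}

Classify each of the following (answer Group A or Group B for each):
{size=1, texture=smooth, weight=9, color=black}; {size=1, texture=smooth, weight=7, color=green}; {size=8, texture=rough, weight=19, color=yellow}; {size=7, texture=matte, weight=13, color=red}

Comparing the two groups points to one rule — texture is rough.
Group B: {size=1, texture=smooth, weight=9, color=black}, since texture is smooth. Group B: {size=1, texture=smooth, weight=7, color=green}, since texture is smooth. Group A: {size=8, texture=rough, weight=19, color=yellow}, since texture is rough. Group B: {size=7, texture=matte, weight=13, color=red}, since texture is matte.

Group B, Group B, Group A, Group B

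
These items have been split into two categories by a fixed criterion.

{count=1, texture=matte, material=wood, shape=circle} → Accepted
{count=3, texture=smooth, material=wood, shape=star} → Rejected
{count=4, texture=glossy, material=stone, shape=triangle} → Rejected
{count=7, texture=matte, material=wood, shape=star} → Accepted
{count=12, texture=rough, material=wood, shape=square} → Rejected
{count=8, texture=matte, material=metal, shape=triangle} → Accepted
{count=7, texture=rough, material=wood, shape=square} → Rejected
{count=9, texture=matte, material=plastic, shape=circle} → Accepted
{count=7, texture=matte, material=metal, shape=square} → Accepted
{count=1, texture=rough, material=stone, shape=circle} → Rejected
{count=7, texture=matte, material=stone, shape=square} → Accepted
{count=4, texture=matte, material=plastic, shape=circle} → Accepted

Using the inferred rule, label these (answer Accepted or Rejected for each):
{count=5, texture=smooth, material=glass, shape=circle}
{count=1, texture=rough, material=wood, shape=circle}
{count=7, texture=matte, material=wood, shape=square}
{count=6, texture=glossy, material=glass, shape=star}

Rejected, Rejected, Accepted, Rejected

The simplest hypothesis consistent with all the labels is: texture is matte.
{count=5, texture=smooth, material=glass, shape=circle} — texture is smooth, hence Rejected.
{count=1, texture=rough, material=wood, shape=circle} — texture is rough, hence Rejected.
{count=7, texture=matte, material=wood, shape=square} — texture is matte, hence Accepted.
{count=6, texture=glossy, material=glass, shape=star} — texture is glossy, hence Rejected.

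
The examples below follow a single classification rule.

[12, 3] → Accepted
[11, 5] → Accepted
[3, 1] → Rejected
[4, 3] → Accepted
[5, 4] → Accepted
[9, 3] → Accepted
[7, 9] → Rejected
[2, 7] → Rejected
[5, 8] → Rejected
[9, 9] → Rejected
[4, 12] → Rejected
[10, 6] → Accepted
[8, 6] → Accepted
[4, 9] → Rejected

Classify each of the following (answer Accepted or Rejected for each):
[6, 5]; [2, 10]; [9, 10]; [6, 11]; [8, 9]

Accepted, Rejected, Rejected, Rejected, Rejected

A rule that fits every label: first > second AND sum ≥ 7 — true of each 'Accepted' example, false of each 'Rejected' one.
[6, 5]: Accepted (6 > 5, 6+5 = 11). [2, 10]: Rejected (2 < 10, 2+10 = 12). [9, 10]: Rejected (9 < 10, 9+10 = 19). [6, 11]: Rejected (6 < 11, 6+11 = 17). [8, 9]: Rejected (8 < 9, 8+9 = 17).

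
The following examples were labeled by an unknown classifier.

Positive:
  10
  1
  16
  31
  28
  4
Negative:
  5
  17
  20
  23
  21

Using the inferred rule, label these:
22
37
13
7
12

Comparing the two groups points to one rule — ≡ 1 (mod 3).

Positive, Positive, Positive, Positive, Negative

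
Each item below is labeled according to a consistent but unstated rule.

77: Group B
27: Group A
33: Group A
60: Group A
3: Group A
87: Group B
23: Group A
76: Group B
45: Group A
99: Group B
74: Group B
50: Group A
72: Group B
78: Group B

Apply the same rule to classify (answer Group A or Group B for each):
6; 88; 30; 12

The rule appears to be: at most 60.

Group A, Group B, Group A, Group A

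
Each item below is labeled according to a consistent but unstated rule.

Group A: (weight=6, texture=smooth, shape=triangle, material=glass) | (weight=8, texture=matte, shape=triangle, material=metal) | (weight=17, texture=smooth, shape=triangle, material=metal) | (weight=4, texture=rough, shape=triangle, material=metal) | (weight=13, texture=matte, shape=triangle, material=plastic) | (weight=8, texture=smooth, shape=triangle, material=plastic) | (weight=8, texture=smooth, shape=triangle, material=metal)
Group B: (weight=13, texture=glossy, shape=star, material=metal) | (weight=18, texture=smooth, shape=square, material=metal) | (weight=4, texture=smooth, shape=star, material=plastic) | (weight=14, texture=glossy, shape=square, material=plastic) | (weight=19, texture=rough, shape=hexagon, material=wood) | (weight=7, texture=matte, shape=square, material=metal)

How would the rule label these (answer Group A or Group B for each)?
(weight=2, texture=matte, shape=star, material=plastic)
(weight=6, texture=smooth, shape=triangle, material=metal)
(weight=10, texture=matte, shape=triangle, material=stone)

Checking candidate rules against both groups, what survives is: shape is triangle.
(weight=2, texture=matte, shape=star, material=plastic): shape is star — fails the rule, so Group B. (weight=6, texture=smooth, shape=triangle, material=metal): shape is triangle — fits, so Group A. (weight=10, texture=matte, shape=triangle, material=stone): shape is triangle — fits, so Group A.

Group B, Group A, Group A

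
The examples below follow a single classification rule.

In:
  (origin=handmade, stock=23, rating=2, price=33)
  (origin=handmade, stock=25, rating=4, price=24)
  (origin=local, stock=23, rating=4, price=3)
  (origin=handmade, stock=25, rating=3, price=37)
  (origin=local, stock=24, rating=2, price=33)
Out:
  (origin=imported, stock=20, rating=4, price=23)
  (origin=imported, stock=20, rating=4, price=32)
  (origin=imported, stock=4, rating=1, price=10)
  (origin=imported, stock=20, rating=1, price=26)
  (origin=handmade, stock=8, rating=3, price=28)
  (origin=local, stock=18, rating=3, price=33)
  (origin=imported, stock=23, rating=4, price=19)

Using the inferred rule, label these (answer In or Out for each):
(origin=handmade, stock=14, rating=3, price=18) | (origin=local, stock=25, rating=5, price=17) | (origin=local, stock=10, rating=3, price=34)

All 'In' examples share one property — price ≠ 19 AND stock ≥ 23 — and every 'Out' example lacks it.
(origin=handmade, stock=14, rating=3, price=18): price = 18, stock = 14, lacks this property → Out. (origin=local, stock=25, rating=5, price=17): price = 17, stock = 25, meets the rule → In. (origin=local, stock=10, rating=3, price=34): price = 34, stock = 10, lacks this property → Out.

Out, In, Out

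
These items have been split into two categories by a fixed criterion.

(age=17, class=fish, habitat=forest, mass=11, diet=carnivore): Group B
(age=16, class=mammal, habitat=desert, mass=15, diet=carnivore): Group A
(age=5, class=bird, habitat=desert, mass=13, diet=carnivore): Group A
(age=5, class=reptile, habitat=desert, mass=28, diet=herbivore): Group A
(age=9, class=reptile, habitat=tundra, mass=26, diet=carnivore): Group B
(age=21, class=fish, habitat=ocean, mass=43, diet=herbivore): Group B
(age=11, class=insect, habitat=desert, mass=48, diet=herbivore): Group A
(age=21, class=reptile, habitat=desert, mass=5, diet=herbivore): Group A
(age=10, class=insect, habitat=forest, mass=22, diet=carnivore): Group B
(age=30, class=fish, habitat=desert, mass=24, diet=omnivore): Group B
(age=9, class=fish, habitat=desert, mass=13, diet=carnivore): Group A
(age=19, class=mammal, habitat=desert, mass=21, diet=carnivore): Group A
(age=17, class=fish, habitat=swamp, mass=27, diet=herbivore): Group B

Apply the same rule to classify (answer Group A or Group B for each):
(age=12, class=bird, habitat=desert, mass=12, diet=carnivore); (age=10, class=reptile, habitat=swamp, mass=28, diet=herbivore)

Group A, Group B

The rule appears to be: habitat is desert AND age ≤ 21.
Group A: (age=12, class=bird, habitat=desert, mass=12, diet=carnivore), since habitat is desert, age = 12.
Group B: (age=10, class=reptile, habitat=swamp, mass=28, diet=herbivore), since habitat is swamp, age = 10.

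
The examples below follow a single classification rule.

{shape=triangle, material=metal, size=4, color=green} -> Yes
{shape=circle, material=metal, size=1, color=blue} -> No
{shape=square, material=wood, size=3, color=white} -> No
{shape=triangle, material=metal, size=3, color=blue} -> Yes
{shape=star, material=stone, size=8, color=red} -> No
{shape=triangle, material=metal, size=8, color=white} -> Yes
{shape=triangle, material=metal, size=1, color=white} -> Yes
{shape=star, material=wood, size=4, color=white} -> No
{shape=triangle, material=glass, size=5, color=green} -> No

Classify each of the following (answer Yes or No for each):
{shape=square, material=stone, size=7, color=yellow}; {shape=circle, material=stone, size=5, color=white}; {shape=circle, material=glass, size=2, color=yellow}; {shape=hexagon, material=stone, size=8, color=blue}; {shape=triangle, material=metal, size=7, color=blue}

The classifier is using: material is metal AND shape is triangle.
No: {shape=square, material=stone, size=7, color=yellow}, since material is stone, shape is square.
No: {shape=circle, material=stone, size=5, color=white}, since material is stone, shape is circle.
No: {shape=circle, material=glass, size=2, color=yellow}, since material is glass, shape is circle.
No: {shape=hexagon, material=stone, size=8, color=blue}, since material is stone, shape is hexagon.
Yes: {shape=triangle, material=metal, size=7, color=blue}, since material is metal, shape is triangle.

No, No, No, No, Yes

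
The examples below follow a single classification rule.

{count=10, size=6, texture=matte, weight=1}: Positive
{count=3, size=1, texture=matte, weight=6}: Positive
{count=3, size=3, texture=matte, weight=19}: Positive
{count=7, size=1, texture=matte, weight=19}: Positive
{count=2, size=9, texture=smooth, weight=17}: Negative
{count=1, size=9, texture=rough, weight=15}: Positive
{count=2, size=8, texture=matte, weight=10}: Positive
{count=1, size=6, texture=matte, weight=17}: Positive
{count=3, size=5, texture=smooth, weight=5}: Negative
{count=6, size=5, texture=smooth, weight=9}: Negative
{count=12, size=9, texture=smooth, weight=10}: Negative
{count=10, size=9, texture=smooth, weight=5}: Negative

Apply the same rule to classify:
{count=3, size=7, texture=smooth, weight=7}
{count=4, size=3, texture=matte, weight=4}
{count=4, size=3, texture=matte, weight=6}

Negative, Positive, Positive

A rule that fits every label: texture is not smooth — true of each 'Positive' example, false of each 'Negative' one.
Negative: {count=3, size=7, texture=smooth, weight=7}, since texture is smooth. Positive: {count=4, size=3, texture=matte, weight=4}, since texture is matte. Positive: {count=4, size=3, texture=matte, weight=6}, since texture is matte.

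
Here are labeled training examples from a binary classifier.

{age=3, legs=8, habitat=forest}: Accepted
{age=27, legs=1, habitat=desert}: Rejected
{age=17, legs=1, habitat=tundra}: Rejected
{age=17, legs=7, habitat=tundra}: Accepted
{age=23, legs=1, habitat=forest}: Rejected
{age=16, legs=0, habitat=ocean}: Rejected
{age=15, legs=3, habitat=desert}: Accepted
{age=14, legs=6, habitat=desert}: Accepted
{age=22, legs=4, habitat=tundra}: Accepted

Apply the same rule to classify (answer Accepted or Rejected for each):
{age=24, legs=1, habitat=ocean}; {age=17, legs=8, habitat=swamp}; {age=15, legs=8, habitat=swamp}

'Accepted' ⟺ legs ≥ 3.
{age=24, legs=1, habitat=ocean} → legs = 1 → Rejected.
{age=17, legs=8, habitat=swamp} → legs = 8 → Accepted.
{age=15, legs=8, habitat=swamp} → legs = 8 → Accepted.

Rejected, Accepted, Accepted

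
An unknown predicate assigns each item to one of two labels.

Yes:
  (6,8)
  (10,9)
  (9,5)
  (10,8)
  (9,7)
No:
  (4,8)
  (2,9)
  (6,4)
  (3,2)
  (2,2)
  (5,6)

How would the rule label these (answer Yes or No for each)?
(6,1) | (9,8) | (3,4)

Rule: sum ≥ 14. This holds for each 'Yes' example and fails for each 'No' one.

No, Yes, No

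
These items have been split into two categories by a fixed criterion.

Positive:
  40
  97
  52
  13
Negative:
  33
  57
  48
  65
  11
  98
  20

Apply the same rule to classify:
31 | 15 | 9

Positive, Negative, Negative

All 'Positive' examples share one property — ≡ 1 (mod 3) — and every 'Negative' example lacks it.
31: 31 mod 3 = 1, satisfies this → Positive. 15: 15 mod 3 = 0, doesn't match → Negative. 9: 9 mod 3 = 0, doesn't match → Negative.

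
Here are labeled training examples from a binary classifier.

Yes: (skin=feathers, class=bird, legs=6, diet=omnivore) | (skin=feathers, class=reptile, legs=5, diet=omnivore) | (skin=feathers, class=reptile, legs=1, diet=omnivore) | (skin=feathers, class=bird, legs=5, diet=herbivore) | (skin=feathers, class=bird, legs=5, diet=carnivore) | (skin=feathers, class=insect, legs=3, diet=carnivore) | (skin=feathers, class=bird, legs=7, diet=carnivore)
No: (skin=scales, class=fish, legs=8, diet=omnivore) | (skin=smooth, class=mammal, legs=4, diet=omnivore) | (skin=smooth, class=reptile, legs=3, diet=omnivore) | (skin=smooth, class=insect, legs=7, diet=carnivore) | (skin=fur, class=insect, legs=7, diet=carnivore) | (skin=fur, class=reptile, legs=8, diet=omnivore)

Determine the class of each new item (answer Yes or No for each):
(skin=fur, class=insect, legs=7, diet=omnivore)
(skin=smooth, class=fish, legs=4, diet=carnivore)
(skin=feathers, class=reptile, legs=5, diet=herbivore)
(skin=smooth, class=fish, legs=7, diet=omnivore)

No, No, Yes, No

Looking at the examples, the only property every 'Yes' case has and every 'No' case lacks is: skin is feathers.
(skin=fur, class=insect, legs=7, diet=omnivore) → skin is fur → No.
(skin=smooth, class=fish, legs=4, diet=carnivore) → skin is smooth → No.
(skin=feathers, class=reptile, legs=5, diet=herbivore) → skin is feathers → Yes.
(skin=smooth, class=fish, legs=7, diet=omnivore) → skin is smooth → No.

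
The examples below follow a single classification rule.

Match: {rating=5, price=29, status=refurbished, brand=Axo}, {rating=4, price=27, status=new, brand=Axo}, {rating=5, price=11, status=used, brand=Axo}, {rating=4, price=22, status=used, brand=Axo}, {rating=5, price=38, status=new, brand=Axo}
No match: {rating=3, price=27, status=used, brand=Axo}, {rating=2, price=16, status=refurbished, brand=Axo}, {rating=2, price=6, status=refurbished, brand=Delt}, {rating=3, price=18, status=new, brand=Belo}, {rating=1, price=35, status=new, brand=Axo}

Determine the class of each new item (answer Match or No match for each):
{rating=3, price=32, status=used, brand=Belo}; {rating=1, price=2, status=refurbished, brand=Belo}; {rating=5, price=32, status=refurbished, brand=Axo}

The rule appears to be: rating ≥ 4.
{rating=3, price=32, status=used, brand=Belo}: rating = 3 — fails the rule, so No match. {rating=1, price=2, status=refurbished, brand=Belo}: rating = 1 — fails the rule, so No match. {rating=5, price=32, status=refurbished, brand=Axo}: rating = 5 — meets the rule, so Match.

No match, No match, Match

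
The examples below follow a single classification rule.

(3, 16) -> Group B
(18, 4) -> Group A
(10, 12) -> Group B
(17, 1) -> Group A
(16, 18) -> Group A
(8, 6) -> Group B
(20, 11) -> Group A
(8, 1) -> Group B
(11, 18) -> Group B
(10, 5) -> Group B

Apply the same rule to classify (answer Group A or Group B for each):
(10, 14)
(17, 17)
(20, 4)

The pattern is that an item is 'Group A' exactly when: first ≥ 12.
Group B: (10, 14), since first 10.
Group A: (17, 17), since first 17.
Group A: (20, 4), since first 20.

Group B, Group A, Group A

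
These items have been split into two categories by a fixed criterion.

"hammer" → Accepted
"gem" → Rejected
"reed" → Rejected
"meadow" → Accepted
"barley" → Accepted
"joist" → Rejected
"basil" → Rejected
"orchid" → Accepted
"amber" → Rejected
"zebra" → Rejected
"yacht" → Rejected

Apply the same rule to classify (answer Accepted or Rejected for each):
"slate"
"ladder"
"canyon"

Rejected, Accepted, Accepted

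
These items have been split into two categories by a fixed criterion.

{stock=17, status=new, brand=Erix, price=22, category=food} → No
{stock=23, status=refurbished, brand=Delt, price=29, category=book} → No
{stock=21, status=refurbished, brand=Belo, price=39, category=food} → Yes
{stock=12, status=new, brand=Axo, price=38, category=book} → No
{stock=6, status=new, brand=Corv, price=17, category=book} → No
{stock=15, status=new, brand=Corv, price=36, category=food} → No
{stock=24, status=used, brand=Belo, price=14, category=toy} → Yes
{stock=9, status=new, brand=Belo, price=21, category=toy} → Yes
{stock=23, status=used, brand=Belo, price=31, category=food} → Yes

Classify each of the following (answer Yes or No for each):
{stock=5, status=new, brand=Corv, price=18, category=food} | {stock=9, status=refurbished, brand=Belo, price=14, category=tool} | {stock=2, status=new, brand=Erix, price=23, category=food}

No, Yes, No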